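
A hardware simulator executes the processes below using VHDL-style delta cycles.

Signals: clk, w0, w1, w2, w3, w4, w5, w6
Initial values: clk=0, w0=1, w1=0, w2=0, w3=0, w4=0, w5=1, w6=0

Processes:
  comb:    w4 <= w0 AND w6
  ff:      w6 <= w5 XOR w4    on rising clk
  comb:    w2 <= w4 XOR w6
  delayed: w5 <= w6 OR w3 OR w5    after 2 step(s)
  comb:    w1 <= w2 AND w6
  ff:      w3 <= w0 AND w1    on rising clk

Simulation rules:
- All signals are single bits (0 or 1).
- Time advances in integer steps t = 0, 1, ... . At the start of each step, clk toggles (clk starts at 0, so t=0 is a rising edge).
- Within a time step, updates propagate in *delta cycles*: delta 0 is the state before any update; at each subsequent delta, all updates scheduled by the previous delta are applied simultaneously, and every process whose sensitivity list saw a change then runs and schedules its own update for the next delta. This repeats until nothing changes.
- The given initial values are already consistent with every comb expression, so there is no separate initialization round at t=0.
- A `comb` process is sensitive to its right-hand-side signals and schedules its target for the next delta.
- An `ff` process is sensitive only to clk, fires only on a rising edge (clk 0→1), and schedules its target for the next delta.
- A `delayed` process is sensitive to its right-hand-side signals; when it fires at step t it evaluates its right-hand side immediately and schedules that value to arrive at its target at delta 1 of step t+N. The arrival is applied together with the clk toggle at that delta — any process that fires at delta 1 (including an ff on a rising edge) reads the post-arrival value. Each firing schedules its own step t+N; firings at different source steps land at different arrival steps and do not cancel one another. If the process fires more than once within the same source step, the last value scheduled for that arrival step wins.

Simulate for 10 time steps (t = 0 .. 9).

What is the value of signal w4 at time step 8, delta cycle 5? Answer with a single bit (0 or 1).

1

[bits: w3,w1,w0,w6,clk,w2,w4,w5]
t=0: Δ0=00100001 Δ1=00101001 Δ2=00111001 Δ3=00111111 Δ4=01111011 Δ5=00111011 | 5Δ
t=1: Δ0=00111011 Δ1=00110011 | 1Δ
t=2: Δ0=00110011 Δ1=00111011 Δ2=00101011 Δ3=00101101 Δ4=00101001 | 4Δ
t=3: Δ0=00101001 Δ1=00100001 | 1Δ
t=4: Δ0=00100001 Δ1=00101001 Δ2=00111001 Δ3=00111111 Δ4=01111011 Δ5=00111011 | 5Δ
t=5: Δ0=00111011 Δ1=00110011 | 1Δ
t=6: Δ0=00110011 Δ1=00111011 Δ2=00101011 Δ3=00101101 Δ4=00101001 | 4Δ
t=7: Δ0=00101001 Δ1=00100001 | 1Δ
t=8: Δ0=00100001 Δ1=00101001 Δ2=00111001 Δ3=00111111 Δ4=01111011 Δ5=00111011 | 5Δ
t=9: Δ0=00111011 Δ1=00110011 | 1Δ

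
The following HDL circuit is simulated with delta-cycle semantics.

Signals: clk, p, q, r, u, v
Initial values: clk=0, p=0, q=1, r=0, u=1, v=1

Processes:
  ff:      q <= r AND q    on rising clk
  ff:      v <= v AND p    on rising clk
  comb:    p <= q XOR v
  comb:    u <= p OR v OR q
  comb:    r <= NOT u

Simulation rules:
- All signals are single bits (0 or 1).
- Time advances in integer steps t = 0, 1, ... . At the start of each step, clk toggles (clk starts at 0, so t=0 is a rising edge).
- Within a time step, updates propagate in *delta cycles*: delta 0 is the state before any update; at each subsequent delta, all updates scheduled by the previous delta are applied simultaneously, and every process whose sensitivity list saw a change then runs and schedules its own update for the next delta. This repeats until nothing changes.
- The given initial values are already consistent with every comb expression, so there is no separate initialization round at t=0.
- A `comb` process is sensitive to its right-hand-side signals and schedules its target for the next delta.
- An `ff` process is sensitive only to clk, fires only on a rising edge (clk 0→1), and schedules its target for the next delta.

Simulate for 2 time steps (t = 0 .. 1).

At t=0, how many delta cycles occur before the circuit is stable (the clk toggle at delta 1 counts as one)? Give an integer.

t=0 Δ0: clk=0 r=0 p=0 q=1 v=1 u=1
  Δ1: clk:0→1
  Δ2: q:1→0, v:1→0
  Δ3: u:1→0
  Δ4: r:0→1
  (4Δ to stable)
t=1 Δ0: clk=1 r=1 p=0 q=0 v=0 u=0
  Δ1: clk:1→0
  (1Δ to stable)

4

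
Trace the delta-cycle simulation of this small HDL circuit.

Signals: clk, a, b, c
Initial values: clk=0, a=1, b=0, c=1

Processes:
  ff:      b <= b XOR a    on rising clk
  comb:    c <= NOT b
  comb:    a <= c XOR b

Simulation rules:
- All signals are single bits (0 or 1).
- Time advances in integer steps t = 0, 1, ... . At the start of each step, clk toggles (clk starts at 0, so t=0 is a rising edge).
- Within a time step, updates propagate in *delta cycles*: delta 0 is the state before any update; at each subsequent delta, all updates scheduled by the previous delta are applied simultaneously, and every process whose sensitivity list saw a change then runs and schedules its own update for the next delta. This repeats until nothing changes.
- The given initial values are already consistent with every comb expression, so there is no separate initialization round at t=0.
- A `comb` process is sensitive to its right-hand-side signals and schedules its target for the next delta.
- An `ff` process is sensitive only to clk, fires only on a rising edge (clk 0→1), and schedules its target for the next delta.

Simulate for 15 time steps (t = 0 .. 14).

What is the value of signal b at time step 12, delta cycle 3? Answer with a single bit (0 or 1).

[bits: b,a,c,clk]
t=0: Δ0=0110 Δ1=0111 Δ2=1111 Δ3=1001 Δ4=1101 | 4Δ
t=1: Δ0=1101 Δ1=1100 | 1Δ
t=2: Δ0=1100 Δ1=1101 Δ2=0101 Δ3=0011 Δ4=0111 | 4Δ
t=3: Δ0=0111 Δ1=0110 | 1Δ
t=4: Δ0=0110 Δ1=0111 Δ2=1111 Δ3=1001 Δ4=1101 | 4Δ
t=5: Δ0=1101 Δ1=1100 | 1Δ
t=6: Δ0=1100 Δ1=1101 Δ2=0101 Δ3=0011 Δ4=0111 | 4Δ
t=7: Δ0=0111 Δ1=0110 | 1Δ
t=8: Δ0=0110 Δ1=0111 Δ2=1111 Δ3=1001 Δ4=1101 | 4Δ
t=9: Δ0=1101 Δ1=1100 | 1Δ
t=10: Δ0=1100 Δ1=1101 Δ2=0101 Δ3=0011 Δ4=0111 | 4Δ
t=11: Δ0=0111 Δ1=0110 | 1Δ
t=12: Δ0=0110 Δ1=0111 Δ2=1111 Δ3=1001 Δ4=1101 | 4Δ
t=13: Δ0=1101 Δ1=1100 | 1Δ
t=14: Δ0=1100 Δ1=1101 Δ2=0101 Δ3=0011 Δ4=0111 | 4Δ

1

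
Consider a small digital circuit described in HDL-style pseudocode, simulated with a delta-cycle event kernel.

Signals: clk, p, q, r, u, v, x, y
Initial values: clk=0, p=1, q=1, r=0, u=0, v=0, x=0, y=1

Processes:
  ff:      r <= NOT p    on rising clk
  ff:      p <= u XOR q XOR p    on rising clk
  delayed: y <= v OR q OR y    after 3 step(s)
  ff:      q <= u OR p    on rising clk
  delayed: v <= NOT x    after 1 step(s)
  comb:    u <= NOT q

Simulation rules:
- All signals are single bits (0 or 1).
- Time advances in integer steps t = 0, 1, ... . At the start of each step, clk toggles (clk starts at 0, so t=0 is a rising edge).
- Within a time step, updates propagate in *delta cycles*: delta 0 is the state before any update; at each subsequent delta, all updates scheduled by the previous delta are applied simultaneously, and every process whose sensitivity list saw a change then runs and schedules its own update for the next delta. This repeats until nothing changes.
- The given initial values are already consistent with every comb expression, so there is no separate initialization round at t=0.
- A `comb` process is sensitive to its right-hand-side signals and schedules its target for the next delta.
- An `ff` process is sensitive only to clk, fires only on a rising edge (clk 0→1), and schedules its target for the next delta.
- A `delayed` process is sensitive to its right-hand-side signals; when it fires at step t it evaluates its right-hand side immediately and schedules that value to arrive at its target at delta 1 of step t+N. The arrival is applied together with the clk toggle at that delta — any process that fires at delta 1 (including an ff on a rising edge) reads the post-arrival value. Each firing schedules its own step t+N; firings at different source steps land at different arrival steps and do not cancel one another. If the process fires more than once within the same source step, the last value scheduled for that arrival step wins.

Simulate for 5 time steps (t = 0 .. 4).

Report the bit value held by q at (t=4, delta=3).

[bits: r,p,v,clk,u,q,y,x]
t=0: Δ0=01000110 Δ1=01010110 Δ2=00010110 | 2Δ
t=1: Δ0=00010110 Δ1=00000110 | 1Δ
t=2: Δ0=00000110 Δ1=00010110 Δ2=11010010 Δ3=11011010 | 3Δ
t=3: Δ0=11011010 Δ1=11001010 | 1Δ
t=4: Δ0=11001010 Δ1=11011010 Δ2=00011110 Δ3=00010110 | 3Δ

1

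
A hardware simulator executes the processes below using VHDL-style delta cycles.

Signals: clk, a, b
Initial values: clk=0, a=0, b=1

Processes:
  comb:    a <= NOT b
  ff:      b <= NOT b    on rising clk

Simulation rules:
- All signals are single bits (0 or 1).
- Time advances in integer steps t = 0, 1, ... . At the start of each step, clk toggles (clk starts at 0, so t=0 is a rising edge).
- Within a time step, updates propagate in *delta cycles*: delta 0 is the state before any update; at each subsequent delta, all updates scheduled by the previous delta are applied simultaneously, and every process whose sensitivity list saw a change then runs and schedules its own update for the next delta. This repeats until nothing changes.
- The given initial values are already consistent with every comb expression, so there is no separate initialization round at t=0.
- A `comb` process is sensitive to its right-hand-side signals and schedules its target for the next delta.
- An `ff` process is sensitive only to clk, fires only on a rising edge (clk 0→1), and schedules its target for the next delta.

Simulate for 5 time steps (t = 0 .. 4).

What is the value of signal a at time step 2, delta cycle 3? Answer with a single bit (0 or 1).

0

t0.Δ0 clk=0 b=1 a=0
t0.Δ1 clk=1 b=1 a=0
t0.Δ2 clk=1 b=0 a=0
t0.Δ3 clk=1 b=0 a=1
t1.Δ0 clk=1 b=0 a=1
t1.Δ1 clk=0 b=0 a=1
t2.Δ0 clk=0 b=0 a=1
t2.Δ1 clk=1 b=0 a=1
t2.Δ2 clk=1 b=1 a=1
t2.Δ3 clk=1 b=1 a=0
t3.Δ0 clk=1 b=1 a=0
t3.Δ1 clk=0 b=1 a=0
t4.Δ0 clk=0 b=1 a=0
t4.Δ1 clk=1 b=1 a=0
t4.Δ2 clk=1 b=0 a=0
t4.Δ3 clk=1 b=0 a=1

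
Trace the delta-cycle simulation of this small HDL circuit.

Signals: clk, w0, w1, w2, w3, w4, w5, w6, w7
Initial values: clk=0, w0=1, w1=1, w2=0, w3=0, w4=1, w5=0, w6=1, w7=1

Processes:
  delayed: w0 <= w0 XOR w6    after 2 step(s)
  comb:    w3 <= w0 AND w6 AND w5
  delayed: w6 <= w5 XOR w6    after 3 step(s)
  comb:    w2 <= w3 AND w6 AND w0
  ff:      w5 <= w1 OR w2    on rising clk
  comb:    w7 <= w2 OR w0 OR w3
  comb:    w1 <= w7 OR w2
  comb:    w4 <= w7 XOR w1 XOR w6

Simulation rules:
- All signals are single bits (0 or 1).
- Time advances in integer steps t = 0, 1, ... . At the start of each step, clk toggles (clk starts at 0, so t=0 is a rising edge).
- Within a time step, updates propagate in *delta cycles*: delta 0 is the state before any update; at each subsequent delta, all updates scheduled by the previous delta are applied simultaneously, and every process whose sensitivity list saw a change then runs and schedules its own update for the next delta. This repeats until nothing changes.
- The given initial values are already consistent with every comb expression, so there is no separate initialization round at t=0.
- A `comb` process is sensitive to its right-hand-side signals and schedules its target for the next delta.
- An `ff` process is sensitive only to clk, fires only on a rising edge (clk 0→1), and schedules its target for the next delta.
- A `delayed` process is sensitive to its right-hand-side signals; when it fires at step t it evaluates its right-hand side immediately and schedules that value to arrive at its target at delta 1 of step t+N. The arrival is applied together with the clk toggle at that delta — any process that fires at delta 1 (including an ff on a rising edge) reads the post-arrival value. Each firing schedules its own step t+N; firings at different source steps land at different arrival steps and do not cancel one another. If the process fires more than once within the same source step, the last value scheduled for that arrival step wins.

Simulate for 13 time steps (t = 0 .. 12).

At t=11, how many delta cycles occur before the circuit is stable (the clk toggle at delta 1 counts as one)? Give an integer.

4

t=0 Δ0: w6=1 w0=1 w4=1 w2=0 w7=1 clk=0 w3=0 w5=0 w1=1
  Δ1: clk:0→1
  Δ2: w5:0→1
  Δ3: w3:0→1
  Δ4: w2:0→1
  (4Δ to stable)
t=1 Δ0: w6=1 w0=1 w4=1 w2=1 w7=1 clk=1 w3=1 w5=1 w1=1
  Δ1: clk:1→0
  (1Δ to stable)
t=2 Δ0: w6=1 w0=1 w4=1 w2=1 w7=1 clk=0 w3=1 w5=1 w1=1
  Δ1: clk:0→1
  (1Δ to stable)
t=3 Δ0: w6=1 w0=1 w4=1 w2=1 w7=1 clk=1 w3=1 w5=1 w1=1
  Δ1: w6:1→0, clk:1→0
  Δ2: w4:1→0, w2:1→0, w3:1→0
  (2Δ to stable)
t=4 Δ0: w6=0 w0=1 w4=0 w2=0 w7=1 clk=0 w3=0 w5=1 w1=1
  Δ1: clk:0→1
  (1Δ to stable)
t=5 Δ0: w6=0 w0=1 w4=0 w2=0 w7=1 clk=1 w3=0 w5=1 w1=1
  Δ1: clk:1→0
  (1Δ to stable)
t=6 Δ0: w6=0 w0=1 w4=0 w2=0 w7=1 clk=0 w3=0 w5=1 w1=1
  Δ1: w6:0→1, clk:0→1
  Δ2: w4:0→1, w3:0→1
  Δ3: w2:0→1
  (3Δ to stable)
t=7 Δ0: w6=1 w0=1 w4=1 w2=1 w7=1 clk=1 w3=1 w5=1 w1=1
  Δ1: clk:1→0
  (1Δ to stable)
t=8 Δ0: w6=1 w0=1 w4=1 w2=1 w7=1 clk=0 w3=1 w5=1 w1=1
  Δ1: w0:1→0, clk:0→1
  Δ2: w2:1→0, w3:1→0
  Δ3: w7:1→0
  Δ4: w4:1→0, w1:1→0
  Δ5: w4:0→1
  (5Δ to stable)
t=9 Δ0: w6=1 w0=0 w4=1 w2=0 w7=0 clk=1 w3=0 w5=1 w1=0
  Δ1: w6:1→0, clk:1→0
  Δ2: w4:1→0
  (2Δ to stable)
t=10 Δ0: w6=0 w0=0 w4=0 w2=0 w7=0 clk=0 w3=0 w5=1 w1=0
  Δ1: w0:0→1, clk:0→1
  Δ2: w7:0→1, w5:1→0
  Δ3: w4:0→1, w1:0→1
  Δ4: w4:1→0
  (4Δ to stable)
t=11 Δ0: w6=0 w0=1 w4=0 w2=0 w7=1 clk=1 w3=0 w5=0 w1=1
  Δ1: w0:1→0, clk:1→0
  Δ2: w7:1→0
  Δ3: w4:0→1, w1:1→0
  Δ4: w4:1→0
  (4Δ to stable)
t=12 Δ0: w6=0 w0=0 w4=0 w2=0 w7=0 clk=0 w3=0 w5=0 w1=0
  Δ1: w6:0→1, w0:0→1, clk:0→1
  Δ2: w4:0→1, w7:0→1
  Δ3: w4:1→0, w1:0→1
  Δ4: w4:0→1
  (4Δ to stable)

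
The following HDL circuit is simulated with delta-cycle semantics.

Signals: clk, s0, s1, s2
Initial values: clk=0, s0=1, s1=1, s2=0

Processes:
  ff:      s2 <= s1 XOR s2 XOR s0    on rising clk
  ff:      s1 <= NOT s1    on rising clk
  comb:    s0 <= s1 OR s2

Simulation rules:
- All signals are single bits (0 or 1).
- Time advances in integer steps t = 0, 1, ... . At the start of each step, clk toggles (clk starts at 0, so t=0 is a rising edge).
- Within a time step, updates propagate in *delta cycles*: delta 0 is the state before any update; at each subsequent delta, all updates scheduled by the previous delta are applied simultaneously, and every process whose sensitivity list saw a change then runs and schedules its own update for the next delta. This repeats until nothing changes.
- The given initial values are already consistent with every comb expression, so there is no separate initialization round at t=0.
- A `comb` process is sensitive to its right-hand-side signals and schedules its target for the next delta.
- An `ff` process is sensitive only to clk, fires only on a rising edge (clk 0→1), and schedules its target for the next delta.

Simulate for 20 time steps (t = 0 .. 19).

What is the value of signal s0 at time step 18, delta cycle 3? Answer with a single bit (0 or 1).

1

t=0 Δ0: s1=1 clk=0 s0=1 s2=0
  Δ1: clk:0→1
  Δ2: s1:1→0
  Δ3: s0:1→0
  (3Δ to stable)
t=1 Δ0: s1=0 clk=1 s0=0 s2=0
  Δ1: clk:1→0
  (1Δ to stable)
t=2 Δ0: s1=0 clk=0 s0=0 s2=0
  Δ1: clk:0→1
  Δ2: s1:0→1
  Δ3: s0:0→1
  (3Δ to stable)
t=3 Δ0: s1=1 clk=1 s0=1 s2=0
  Δ1: clk:1→0
  (1Δ to stable)
t=4 Δ0: s1=1 clk=0 s0=1 s2=0
  Δ1: clk:0→1
  Δ2: s1:1→0
  Δ3: s0:1→0
  (3Δ to stable)
t=5 Δ0: s1=0 clk=1 s0=0 s2=0
  Δ1: clk:1→0
  (1Δ to stable)
t=6 Δ0: s1=0 clk=0 s0=0 s2=0
  Δ1: clk:0→1
  Δ2: s1:0→1
  Δ3: s0:0→1
  (3Δ to stable)
t=7 Δ0: s1=1 clk=1 s0=1 s2=0
  Δ1: clk:1→0
  (1Δ to stable)
t=8 Δ0: s1=1 clk=0 s0=1 s2=0
  Δ1: clk:0→1
  Δ2: s1:1→0
  Δ3: s0:1→0
  (3Δ to stable)
t=9 Δ0: s1=0 clk=1 s0=0 s2=0
  Δ1: clk:1→0
  (1Δ to stable)
t=10 Δ0: s1=0 clk=0 s0=0 s2=0
  Δ1: clk:0→1
  Δ2: s1:0→1
  Δ3: s0:0→1
  (3Δ to stable)
t=11 Δ0: s1=1 clk=1 s0=1 s2=0
  Δ1: clk:1→0
  (1Δ to stable)
t=12 Δ0: s1=1 clk=0 s0=1 s2=0
  Δ1: clk:0→1
  Δ2: s1:1→0
  Δ3: s0:1→0
  (3Δ to stable)
t=13 Δ0: s1=0 clk=1 s0=0 s2=0
  Δ1: clk:1→0
  (1Δ to stable)
t=14 Δ0: s1=0 clk=0 s0=0 s2=0
  Δ1: clk:0→1
  Δ2: s1:0→1
  Δ3: s0:0→1
  (3Δ to stable)
t=15 Δ0: s1=1 clk=1 s0=1 s2=0
  Δ1: clk:1→0
  (1Δ to stable)
t=16 Δ0: s1=1 clk=0 s0=1 s2=0
  Δ1: clk:0→1
  Δ2: s1:1→0
  Δ3: s0:1→0
  (3Δ to stable)
t=17 Δ0: s1=0 clk=1 s0=0 s2=0
  Δ1: clk:1→0
  (1Δ to stable)
t=18 Δ0: s1=0 clk=0 s0=0 s2=0
  Δ1: clk:0→1
  Δ2: s1:0→1
  Δ3: s0:0→1
  (3Δ to stable)
t=19 Δ0: s1=1 clk=1 s0=1 s2=0
  Δ1: clk:1→0
  (1Δ to stable)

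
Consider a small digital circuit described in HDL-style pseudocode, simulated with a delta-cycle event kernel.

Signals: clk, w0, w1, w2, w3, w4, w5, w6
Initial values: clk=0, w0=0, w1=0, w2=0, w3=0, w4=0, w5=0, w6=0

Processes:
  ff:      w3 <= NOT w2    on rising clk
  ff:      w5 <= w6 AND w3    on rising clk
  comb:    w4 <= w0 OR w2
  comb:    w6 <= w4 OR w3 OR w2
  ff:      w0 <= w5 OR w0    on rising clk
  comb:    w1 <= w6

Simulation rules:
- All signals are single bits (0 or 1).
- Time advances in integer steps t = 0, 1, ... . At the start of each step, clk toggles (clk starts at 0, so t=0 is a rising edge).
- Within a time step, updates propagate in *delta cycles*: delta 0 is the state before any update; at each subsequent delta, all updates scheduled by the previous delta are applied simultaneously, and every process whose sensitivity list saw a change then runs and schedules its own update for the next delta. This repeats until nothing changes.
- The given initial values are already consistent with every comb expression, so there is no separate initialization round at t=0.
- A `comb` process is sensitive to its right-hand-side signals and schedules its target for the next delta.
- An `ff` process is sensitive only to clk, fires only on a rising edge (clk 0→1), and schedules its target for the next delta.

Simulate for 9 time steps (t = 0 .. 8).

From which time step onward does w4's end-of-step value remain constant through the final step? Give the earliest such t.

4

t0.Δ0 w2=0 w6=0 w0=0 clk=0 w5=0 w3=0 w4=0 w1=0
t0.Δ1 w2=0 w6=0 w0=0 clk=1 w5=0 w3=0 w4=0 w1=0
t0.Δ2 w2=0 w6=0 w0=0 clk=1 w5=0 w3=1 w4=0 w1=0
t0.Δ3 w2=0 w6=1 w0=0 clk=1 w5=0 w3=1 w4=0 w1=0
t0.Δ4 w2=0 w6=1 w0=0 clk=1 w5=0 w3=1 w4=0 w1=1
t1.Δ0 w2=0 w6=1 w0=0 clk=1 w5=0 w3=1 w4=0 w1=1
t1.Δ1 w2=0 w6=1 w0=0 clk=0 w5=0 w3=1 w4=0 w1=1
t2.Δ0 w2=0 w6=1 w0=0 clk=0 w5=0 w3=1 w4=0 w1=1
t2.Δ1 w2=0 w6=1 w0=0 clk=1 w5=0 w3=1 w4=0 w1=1
t2.Δ2 w2=0 w6=1 w0=0 clk=1 w5=1 w3=1 w4=0 w1=1
t3.Δ0 w2=0 w6=1 w0=0 clk=1 w5=1 w3=1 w4=0 w1=1
t3.Δ1 w2=0 w6=1 w0=0 clk=0 w5=1 w3=1 w4=0 w1=1
t4.Δ0 w2=0 w6=1 w0=0 clk=0 w5=1 w3=1 w4=0 w1=1
t4.Δ1 w2=0 w6=1 w0=0 clk=1 w5=1 w3=1 w4=0 w1=1
t4.Δ2 w2=0 w6=1 w0=1 clk=1 w5=1 w3=1 w4=0 w1=1
t4.Δ3 w2=0 w6=1 w0=1 clk=1 w5=1 w3=1 w4=1 w1=1
t5.Δ0 w2=0 w6=1 w0=1 clk=1 w5=1 w3=1 w4=1 w1=1
t5.Δ1 w2=0 w6=1 w0=1 clk=0 w5=1 w3=1 w4=1 w1=1
t6.Δ0 w2=0 w6=1 w0=1 clk=0 w5=1 w3=1 w4=1 w1=1
t6.Δ1 w2=0 w6=1 w0=1 clk=1 w5=1 w3=1 w4=1 w1=1
t7.Δ0 w2=0 w6=1 w0=1 clk=1 w5=1 w3=1 w4=1 w1=1
t7.Δ1 w2=0 w6=1 w0=1 clk=0 w5=1 w3=1 w4=1 w1=1
t8.Δ0 w2=0 w6=1 w0=1 clk=0 w5=1 w3=1 w4=1 w1=1
t8.Δ1 w2=0 w6=1 w0=1 clk=1 w5=1 w3=1 w4=1 w1=1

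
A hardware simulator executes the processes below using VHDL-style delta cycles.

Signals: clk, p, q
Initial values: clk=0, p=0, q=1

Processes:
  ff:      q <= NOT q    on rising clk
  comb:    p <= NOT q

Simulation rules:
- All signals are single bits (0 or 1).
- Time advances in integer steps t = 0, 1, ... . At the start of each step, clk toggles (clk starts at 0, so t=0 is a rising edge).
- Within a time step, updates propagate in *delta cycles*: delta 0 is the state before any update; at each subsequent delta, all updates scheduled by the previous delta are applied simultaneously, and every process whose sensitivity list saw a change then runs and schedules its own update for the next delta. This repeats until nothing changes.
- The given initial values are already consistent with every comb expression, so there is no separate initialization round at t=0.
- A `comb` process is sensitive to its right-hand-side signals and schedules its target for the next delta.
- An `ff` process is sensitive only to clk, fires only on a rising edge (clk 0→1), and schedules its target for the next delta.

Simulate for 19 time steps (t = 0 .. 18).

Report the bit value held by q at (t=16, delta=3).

t0.Δ0 q=1 clk=0 p=0
t0.Δ1 q=1 clk=1 p=0
t0.Δ2 q=0 clk=1 p=0
t0.Δ3 q=0 clk=1 p=1
t1.Δ0 q=0 clk=1 p=1
t1.Δ1 q=0 clk=0 p=1
t2.Δ0 q=0 clk=0 p=1
t2.Δ1 q=0 clk=1 p=1
t2.Δ2 q=1 clk=1 p=1
t2.Δ3 q=1 clk=1 p=0
t3.Δ0 q=1 clk=1 p=0
t3.Δ1 q=1 clk=0 p=0
t4.Δ0 q=1 clk=0 p=0
t4.Δ1 q=1 clk=1 p=0
t4.Δ2 q=0 clk=1 p=0
t4.Δ3 q=0 clk=1 p=1
t5.Δ0 q=0 clk=1 p=1
t5.Δ1 q=0 clk=0 p=1
t6.Δ0 q=0 clk=0 p=1
t6.Δ1 q=0 clk=1 p=1
t6.Δ2 q=1 clk=1 p=1
t6.Δ3 q=1 clk=1 p=0
t7.Δ0 q=1 clk=1 p=0
t7.Δ1 q=1 clk=0 p=0
t8.Δ0 q=1 clk=0 p=0
t8.Δ1 q=1 clk=1 p=0
t8.Δ2 q=0 clk=1 p=0
t8.Δ3 q=0 clk=1 p=1
t9.Δ0 q=0 clk=1 p=1
t9.Δ1 q=0 clk=0 p=1
t10.Δ0 q=0 clk=0 p=1
t10.Δ1 q=0 clk=1 p=1
t10.Δ2 q=1 clk=1 p=1
t10.Δ3 q=1 clk=1 p=0
t11.Δ0 q=1 clk=1 p=0
t11.Δ1 q=1 clk=0 p=0
t12.Δ0 q=1 clk=0 p=0
t12.Δ1 q=1 clk=1 p=0
t12.Δ2 q=0 clk=1 p=0
t12.Δ3 q=0 clk=1 p=1
t13.Δ0 q=0 clk=1 p=1
t13.Δ1 q=0 clk=0 p=1
t14.Δ0 q=0 clk=0 p=1
t14.Δ1 q=0 clk=1 p=1
t14.Δ2 q=1 clk=1 p=1
t14.Δ3 q=1 clk=1 p=0
t15.Δ0 q=1 clk=1 p=0
t15.Δ1 q=1 clk=0 p=0
t16.Δ0 q=1 clk=0 p=0
t16.Δ1 q=1 clk=1 p=0
t16.Δ2 q=0 clk=1 p=0
t16.Δ3 q=0 clk=1 p=1
t17.Δ0 q=0 clk=1 p=1
t17.Δ1 q=0 clk=0 p=1
t18.Δ0 q=0 clk=0 p=1
t18.Δ1 q=0 clk=1 p=1
t18.Δ2 q=1 clk=1 p=1
t18.Δ3 q=1 clk=1 p=0

0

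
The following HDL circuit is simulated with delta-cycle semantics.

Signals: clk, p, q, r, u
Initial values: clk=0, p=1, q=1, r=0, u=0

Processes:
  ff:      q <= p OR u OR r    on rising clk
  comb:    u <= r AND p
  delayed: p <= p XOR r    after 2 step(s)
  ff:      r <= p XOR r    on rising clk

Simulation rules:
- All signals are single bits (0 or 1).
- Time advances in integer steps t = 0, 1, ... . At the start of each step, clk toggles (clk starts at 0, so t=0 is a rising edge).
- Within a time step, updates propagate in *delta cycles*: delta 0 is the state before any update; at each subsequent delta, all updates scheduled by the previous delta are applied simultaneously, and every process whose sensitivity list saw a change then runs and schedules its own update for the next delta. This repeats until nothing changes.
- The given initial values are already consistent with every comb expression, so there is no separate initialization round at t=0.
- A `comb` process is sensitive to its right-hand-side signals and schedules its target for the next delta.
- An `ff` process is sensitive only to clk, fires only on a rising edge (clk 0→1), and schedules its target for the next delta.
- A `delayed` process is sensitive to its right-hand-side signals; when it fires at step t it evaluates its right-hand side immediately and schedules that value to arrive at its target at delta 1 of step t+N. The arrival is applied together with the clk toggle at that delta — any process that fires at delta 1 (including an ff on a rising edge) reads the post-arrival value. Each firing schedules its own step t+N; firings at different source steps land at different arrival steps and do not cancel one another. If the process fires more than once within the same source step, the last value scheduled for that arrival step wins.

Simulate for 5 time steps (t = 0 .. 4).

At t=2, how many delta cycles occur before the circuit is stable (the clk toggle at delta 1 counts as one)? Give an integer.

t=0 Δ0: u=0 q=1 p=1 r=0 clk=0
  Δ1: clk:0→1
  Δ2: r:0→1
  Δ3: u:0→1
  (3Δ to stable)
t=1 Δ0: u=1 q=1 p=1 r=1 clk=1
  Δ1: clk:1→0
  (1Δ to stable)
t=2 Δ0: u=1 q=1 p=1 r=1 clk=0
  Δ1: p:1→0, clk:0→1
  Δ2: u:1→0
  (2Δ to stable)
t=3 Δ0: u=0 q=1 p=0 r=1 clk=1
  Δ1: clk:1→0
  (1Δ to stable)
t=4 Δ0: u=0 q=1 p=0 r=1 clk=0
  Δ1: p:0→1, clk:0→1
  Δ2: u:0→1, r:1→0
  Δ3: u:1→0
  (3Δ to stable)

2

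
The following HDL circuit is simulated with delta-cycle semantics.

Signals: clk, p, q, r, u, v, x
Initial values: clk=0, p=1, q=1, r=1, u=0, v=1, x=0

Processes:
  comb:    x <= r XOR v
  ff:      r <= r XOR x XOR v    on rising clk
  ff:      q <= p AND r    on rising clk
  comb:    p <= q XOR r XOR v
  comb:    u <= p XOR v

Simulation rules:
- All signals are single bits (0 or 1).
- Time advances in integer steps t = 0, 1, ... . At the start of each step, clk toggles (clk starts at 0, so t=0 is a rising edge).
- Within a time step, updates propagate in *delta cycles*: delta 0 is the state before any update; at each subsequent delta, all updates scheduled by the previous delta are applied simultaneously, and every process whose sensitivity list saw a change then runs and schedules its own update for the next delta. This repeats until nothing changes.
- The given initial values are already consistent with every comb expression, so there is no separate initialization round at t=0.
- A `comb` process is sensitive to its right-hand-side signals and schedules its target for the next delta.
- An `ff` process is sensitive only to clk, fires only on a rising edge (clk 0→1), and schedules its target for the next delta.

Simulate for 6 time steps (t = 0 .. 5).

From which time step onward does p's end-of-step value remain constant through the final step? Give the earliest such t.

t0.Δ0 v=1 u=0 x=0 clk=0 q=1 p=1 r=1
t0.Δ1 v=1 u=0 x=0 clk=1 q=1 p=1 r=1
t0.Δ2 v=1 u=0 x=0 clk=1 q=1 p=1 r=0
t0.Δ3 v=1 u=0 x=1 clk=1 q=1 p=0 r=0
t0.Δ4 v=1 u=1 x=1 clk=1 q=1 p=0 r=0
t1.Δ0 v=1 u=1 x=1 clk=1 q=1 p=0 r=0
t1.Δ1 v=1 u=1 x=1 clk=0 q=1 p=0 r=0
t2.Δ0 v=1 u=1 x=1 clk=0 q=1 p=0 r=0
t2.Δ1 v=1 u=1 x=1 clk=1 q=1 p=0 r=0
t2.Δ2 v=1 u=1 x=1 clk=1 q=0 p=0 r=0
t2.Δ3 v=1 u=1 x=1 clk=1 q=0 p=1 r=0
t2.Δ4 v=1 u=0 x=1 clk=1 q=0 p=1 r=0
t3.Δ0 v=1 u=0 x=1 clk=1 q=0 p=1 r=0
t3.Δ1 v=1 u=0 x=1 clk=0 q=0 p=1 r=0
t4.Δ0 v=1 u=0 x=1 clk=0 q=0 p=1 r=0
t4.Δ1 v=1 u=0 x=1 clk=1 q=0 p=1 r=0
t5.Δ0 v=1 u=0 x=1 clk=1 q=0 p=1 r=0
t5.Δ1 v=1 u=0 x=1 clk=0 q=0 p=1 r=0

2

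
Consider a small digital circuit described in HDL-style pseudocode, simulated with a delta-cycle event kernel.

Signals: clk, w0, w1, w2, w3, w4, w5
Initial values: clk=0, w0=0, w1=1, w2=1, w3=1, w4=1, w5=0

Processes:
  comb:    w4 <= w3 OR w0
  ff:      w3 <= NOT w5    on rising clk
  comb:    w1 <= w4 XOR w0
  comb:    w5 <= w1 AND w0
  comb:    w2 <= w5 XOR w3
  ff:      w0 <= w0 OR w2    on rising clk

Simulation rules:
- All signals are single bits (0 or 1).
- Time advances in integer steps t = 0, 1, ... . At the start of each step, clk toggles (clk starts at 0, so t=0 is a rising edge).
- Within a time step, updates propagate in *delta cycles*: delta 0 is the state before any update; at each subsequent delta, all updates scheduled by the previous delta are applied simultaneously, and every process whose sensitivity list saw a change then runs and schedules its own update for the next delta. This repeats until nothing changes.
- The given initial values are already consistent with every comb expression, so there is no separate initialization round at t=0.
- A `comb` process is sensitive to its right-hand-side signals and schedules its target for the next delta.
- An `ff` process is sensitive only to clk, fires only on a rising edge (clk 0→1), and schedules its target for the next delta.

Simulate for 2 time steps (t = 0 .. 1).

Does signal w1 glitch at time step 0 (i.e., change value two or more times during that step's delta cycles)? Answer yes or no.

no

t0.Δ0 w0=0 w2=1 clk=0 w4=1 w3=1 w5=0 w1=1
t0.Δ1 w0=0 w2=1 clk=1 w4=1 w3=1 w5=0 w1=1
t0.Δ2 w0=1 w2=1 clk=1 w4=1 w3=1 w5=0 w1=1
t0.Δ3 w0=1 w2=1 clk=1 w4=1 w3=1 w5=1 w1=0
t0.Δ4 w0=1 w2=0 clk=1 w4=1 w3=1 w5=0 w1=0
t0.Δ5 w0=1 w2=1 clk=1 w4=1 w3=1 w5=0 w1=0
t1.Δ0 w0=1 w2=1 clk=1 w4=1 w3=1 w5=0 w1=0
t1.Δ1 w0=1 w2=1 clk=0 w4=1 w3=1 w5=0 w1=0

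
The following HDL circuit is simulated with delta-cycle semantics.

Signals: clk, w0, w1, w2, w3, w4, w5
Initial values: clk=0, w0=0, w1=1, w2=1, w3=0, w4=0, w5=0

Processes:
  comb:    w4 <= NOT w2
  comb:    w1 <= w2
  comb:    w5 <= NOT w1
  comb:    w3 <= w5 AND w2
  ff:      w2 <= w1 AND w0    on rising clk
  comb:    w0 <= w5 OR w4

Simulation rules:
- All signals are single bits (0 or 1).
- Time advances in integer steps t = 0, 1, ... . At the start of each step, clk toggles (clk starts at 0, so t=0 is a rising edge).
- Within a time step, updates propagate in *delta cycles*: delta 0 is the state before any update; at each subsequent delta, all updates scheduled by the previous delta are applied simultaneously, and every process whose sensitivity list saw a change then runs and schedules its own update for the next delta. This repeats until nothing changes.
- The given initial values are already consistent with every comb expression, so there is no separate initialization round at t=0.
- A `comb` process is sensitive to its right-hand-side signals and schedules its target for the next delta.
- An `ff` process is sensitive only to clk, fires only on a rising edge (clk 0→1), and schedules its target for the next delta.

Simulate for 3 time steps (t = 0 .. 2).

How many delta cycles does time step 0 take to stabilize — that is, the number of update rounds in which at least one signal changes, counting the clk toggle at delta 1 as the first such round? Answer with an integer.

t=0 Δ0: w4=0 w3=0 w1=1 w2=1 w0=0 clk=0 w5=0
  Δ1: clk:0→1
  Δ2: w2:1→0
  Δ3: w4:0→1, w1:1→0
  Δ4: w0:0→1, w5:0→1
  (4Δ to stable)
t=1 Δ0: w4=1 w3=0 w1=0 w2=0 w0=1 clk=1 w5=1
  Δ1: clk:1→0
  (1Δ to stable)
t=2 Δ0: w4=1 w3=0 w1=0 w2=0 w0=1 clk=0 w5=1
  Δ1: clk:0→1
  (1Δ to stable)

4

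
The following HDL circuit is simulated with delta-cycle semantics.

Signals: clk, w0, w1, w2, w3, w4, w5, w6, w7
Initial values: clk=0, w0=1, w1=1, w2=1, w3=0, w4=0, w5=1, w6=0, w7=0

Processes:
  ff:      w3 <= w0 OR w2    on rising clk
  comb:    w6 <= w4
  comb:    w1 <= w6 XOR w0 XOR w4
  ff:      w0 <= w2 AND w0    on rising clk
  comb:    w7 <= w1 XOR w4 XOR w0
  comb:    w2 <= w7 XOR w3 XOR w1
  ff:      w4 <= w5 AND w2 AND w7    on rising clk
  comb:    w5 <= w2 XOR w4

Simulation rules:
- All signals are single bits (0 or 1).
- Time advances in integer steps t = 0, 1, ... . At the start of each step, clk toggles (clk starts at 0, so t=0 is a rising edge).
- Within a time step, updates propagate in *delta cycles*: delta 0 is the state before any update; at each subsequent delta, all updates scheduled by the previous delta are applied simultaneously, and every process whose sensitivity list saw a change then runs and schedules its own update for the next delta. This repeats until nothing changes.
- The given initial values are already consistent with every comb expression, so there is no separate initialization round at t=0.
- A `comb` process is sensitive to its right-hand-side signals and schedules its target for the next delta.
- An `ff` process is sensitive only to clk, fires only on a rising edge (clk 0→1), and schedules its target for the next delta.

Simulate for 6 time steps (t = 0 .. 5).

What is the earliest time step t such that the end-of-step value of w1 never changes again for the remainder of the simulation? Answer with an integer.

t=0 Δ0: w2=1 w5=1 w7=0 w3=0 clk=0 w4=0 w0=1 w6=0 w1=1
  Δ1: clk:0→1
  Δ2: w3:0→1
  Δ3: w2:1→0
  Δ4: w5:1→0
  (4Δ to stable)
t=1 Δ0: w2=0 w5=0 w7=0 w3=1 clk=1 w4=0 w0=1 w6=0 w1=1
  Δ1: clk:1→0
  (1Δ to stable)
t=2 Δ0: w2=0 w5=0 w7=0 w3=1 clk=0 w4=0 w0=1 w6=0 w1=1
  Δ1: clk:0→1
  Δ2: w0:1→0
  Δ3: w7:0→1, w1:1→0
  Δ4: w7:1→0
  Δ5: w2:0→1
  Δ6: w5:0→1
  (6Δ to stable)
t=3 Δ0: w2=1 w5=1 w7=0 w3=1 clk=1 w4=0 w0=0 w6=0 w1=0
  Δ1: clk:1→0
  (1Δ to stable)
t=4 Δ0: w2=1 w5=1 w7=0 w3=1 clk=0 w4=0 w0=0 w6=0 w1=0
  Δ1: clk:0→1
  (1Δ to stable)
t=5 Δ0: w2=1 w5=1 w7=0 w3=1 clk=1 w4=0 w0=0 w6=0 w1=0
  Δ1: clk:1→0
  (1Δ to stable)

2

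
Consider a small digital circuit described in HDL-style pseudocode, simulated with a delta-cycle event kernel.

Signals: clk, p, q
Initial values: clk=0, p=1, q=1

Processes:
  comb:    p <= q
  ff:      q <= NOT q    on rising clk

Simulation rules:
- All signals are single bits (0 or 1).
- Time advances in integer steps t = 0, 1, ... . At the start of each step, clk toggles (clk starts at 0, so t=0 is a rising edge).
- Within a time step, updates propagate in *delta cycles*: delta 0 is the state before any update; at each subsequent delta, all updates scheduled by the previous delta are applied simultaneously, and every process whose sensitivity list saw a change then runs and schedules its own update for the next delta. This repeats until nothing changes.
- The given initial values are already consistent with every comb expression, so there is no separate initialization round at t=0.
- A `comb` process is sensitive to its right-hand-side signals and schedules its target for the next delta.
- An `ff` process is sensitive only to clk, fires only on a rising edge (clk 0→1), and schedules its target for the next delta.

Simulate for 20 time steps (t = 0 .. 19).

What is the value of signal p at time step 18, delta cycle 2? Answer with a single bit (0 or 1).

0

t=0 Δ0: p=1 q=1 clk=0
  Δ1: clk:0→1
  Δ2: q:1→0
  Δ3: p:1→0
  (3Δ to stable)
t=1 Δ0: p=0 q=0 clk=1
  Δ1: clk:1→0
  (1Δ to stable)
t=2 Δ0: p=0 q=0 clk=0
  Δ1: clk:0→1
  Δ2: q:0→1
  Δ3: p:0→1
  (3Δ to stable)
t=3 Δ0: p=1 q=1 clk=1
  Δ1: clk:1→0
  (1Δ to stable)
t=4 Δ0: p=1 q=1 clk=0
  Δ1: clk:0→1
  Δ2: q:1→0
  Δ3: p:1→0
  (3Δ to stable)
t=5 Δ0: p=0 q=0 clk=1
  Δ1: clk:1→0
  (1Δ to stable)
t=6 Δ0: p=0 q=0 clk=0
  Δ1: clk:0→1
  Δ2: q:0→1
  Δ3: p:0→1
  (3Δ to stable)
t=7 Δ0: p=1 q=1 clk=1
  Δ1: clk:1→0
  (1Δ to stable)
t=8 Δ0: p=1 q=1 clk=0
  Δ1: clk:0→1
  Δ2: q:1→0
  Δ3: p:1→0
  (3Δ to stable)
t=9 Δ0: p=0 q=0 clk=1
  Δ1: clk:1→0
  (1Δ to stable)
t=10 Δ0: p=0 q=0 clk=0
  Δ1: clk:0→1
  Δ2: q:0→1
  Δ3: p:0→1
  (3Δ to stable)
t=11 Δ0: p=1 q=1 clk=1
  Δ1: clk:1→0
  (1Δ to stable)
t=12 Δ0: p=1 q=1 clk=0
  Δ1: clk:0→1
  Δ2: q:1→0
  Δ3: p:1→0
  (3Δ to stable)
t=13 Δ0: p=0 q=0 clk=1
  Δ1: clk:1→0
  (1Δ to stable)
t=14 Δ0: p=0 q=0 clk=0
  Δ1: clk:0→1
  Δ2: q:0→1
  Δ3: p:0→1
  (3Δ to stable)
t=15 Δ0: p=1 q=1 clk=1
  Δ1: clk:1→0
  (1Δ to stable)
t=16 Δ0: p=1 q=1 clk=0
  Δ1: clk:0→1
  Δ2: q:1→0
  Δ3: p:1→0
  (3Δ to stable)
t=17 Δ0: p=0 q=0 clk=1
  Δ1: clk:1→0
  (1Δ to stable)
t=18 Δ0: p=0 q=0 clk=0
  Δ1: clk:0→1
  Δ2: q:0→1
  Δ3: p:0→1
  (3Δ to stable)
t=19 Δ0: p=1 q=1 clk=1
  Δ1: clk:1→0
  (1Δ to stable)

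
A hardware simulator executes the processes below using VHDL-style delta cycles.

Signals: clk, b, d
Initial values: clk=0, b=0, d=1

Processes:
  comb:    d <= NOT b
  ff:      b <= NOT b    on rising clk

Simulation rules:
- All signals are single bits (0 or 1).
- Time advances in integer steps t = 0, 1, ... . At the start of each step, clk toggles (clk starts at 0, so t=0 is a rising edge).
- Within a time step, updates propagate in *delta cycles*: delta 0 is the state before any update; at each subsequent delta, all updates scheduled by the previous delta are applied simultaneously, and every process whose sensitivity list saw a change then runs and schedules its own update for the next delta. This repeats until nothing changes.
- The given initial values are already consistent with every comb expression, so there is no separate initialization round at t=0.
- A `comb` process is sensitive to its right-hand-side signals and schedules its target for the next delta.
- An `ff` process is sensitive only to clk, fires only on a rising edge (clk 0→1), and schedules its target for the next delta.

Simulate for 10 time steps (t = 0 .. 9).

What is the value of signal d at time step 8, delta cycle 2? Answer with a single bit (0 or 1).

[bits: d,clk,b]
t=0: Δ0=100 Δ1=110 Δ2=111 Δ3=011 | 3Δ
t=1: Δ0=011 Δ1=001 | 1Δ
t=2: Δ0=001 Δ1=011 Δ2=010 Δ3=110 | 3Δ
t=3: Δ0=110 Δ1=100 | 1Δ
t=4: Δ0=100 Δ1=110 Δ2=111 Δ3=011 | 3Δ
t=5: Δ0=011 Δ1=001 | 1Δ
t=6: Δ0=001 Δ1=011 Δ2=010 Δ3=110 | 3Δ
t=7: Δ0=110 Δ1=100 | 1Δ
t=8: Δ0=100 Δ1=110 Δ2=111 Δ3=011 | 3Δ
t=9: Δ0=011 Δ1=001 | 1Δ

1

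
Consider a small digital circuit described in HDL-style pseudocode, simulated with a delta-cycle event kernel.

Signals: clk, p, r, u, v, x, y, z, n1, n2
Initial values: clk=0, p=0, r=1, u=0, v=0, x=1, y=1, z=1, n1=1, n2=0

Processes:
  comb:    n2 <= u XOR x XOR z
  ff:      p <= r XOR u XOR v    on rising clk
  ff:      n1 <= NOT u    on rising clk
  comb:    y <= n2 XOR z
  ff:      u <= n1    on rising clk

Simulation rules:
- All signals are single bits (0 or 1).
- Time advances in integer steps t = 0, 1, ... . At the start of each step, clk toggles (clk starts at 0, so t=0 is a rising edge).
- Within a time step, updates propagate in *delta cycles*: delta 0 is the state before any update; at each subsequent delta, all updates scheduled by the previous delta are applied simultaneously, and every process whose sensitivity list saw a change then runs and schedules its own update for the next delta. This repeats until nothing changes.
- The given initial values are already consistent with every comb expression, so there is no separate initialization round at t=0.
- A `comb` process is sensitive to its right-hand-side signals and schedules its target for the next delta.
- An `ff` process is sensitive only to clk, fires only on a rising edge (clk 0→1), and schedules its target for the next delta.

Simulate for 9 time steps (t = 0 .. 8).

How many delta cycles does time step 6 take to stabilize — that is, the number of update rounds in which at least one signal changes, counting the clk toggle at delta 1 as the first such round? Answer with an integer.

[bits: y,u,n2,p,clk,r,z,x,v,n1]
t=0: Δ0=1000011101 Δ1=1000111101 Δ2=1101111101 Δ3=1111111101 Δ4=0111111101 | 4Δ
t=1: Δ0=0111111101 Δ1=0111011101 | 1Δ
t=2: Δ0=0111011101 Δ1=0111111101 Δ2=0110111100 | 2Δ
t=3: Δ0=0110111100 Δ1=0110011100 | 1Δ
t=4: Δ0=0110011100 Δ1=0110111100 Δ2=0010111100 Δ3=0000111100 Δ4=1000111100 | 4Δ
t=5: Δ0=1000111100 Δ1=1000011100 | 1Δ
t=6: Δ0=1000011100 Δ1=1000111100 Δ2=1001111101 | 2Δ
t=7: Δ0=1001111101 Δ1=1001011101 | 1Δ
t=8: Δ0=1001011101 Δ1=1001111101 Δ2=1101111101 Δ3=1111111101 Δ4=0111111101 | 4Δ

2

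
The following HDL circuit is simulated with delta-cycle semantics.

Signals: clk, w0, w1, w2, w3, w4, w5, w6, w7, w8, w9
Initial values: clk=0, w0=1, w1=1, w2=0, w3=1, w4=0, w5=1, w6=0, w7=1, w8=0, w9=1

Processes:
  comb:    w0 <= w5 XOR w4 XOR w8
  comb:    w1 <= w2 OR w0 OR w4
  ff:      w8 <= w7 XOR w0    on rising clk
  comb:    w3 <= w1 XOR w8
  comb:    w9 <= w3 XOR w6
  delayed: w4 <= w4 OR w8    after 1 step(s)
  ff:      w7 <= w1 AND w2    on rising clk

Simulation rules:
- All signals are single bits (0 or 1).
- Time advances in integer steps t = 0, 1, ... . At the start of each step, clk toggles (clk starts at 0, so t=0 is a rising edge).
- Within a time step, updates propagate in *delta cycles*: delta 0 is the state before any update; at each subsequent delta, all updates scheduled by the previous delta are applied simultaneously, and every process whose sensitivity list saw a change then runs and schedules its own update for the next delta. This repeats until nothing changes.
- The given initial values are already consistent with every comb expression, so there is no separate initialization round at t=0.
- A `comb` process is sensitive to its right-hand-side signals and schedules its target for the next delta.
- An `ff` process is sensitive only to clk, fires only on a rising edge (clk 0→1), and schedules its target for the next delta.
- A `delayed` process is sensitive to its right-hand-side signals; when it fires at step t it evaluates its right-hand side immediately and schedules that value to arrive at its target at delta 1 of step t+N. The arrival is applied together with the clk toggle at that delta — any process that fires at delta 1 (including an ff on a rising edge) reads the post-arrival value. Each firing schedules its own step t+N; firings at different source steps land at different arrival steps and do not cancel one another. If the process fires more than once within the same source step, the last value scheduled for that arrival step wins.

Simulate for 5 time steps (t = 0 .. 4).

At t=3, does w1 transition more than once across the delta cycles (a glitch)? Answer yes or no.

t0.Δ0 w2=0 w3=1 w4=0 w7=1 w5=1 w8=0 w9=1 w6=0 w1=1 clk=0 w0=1
t0.Δ1 w2=0 w3=1 w4=0 w7=1 w5=1 w8=0 w9=1 w6=0 w1=1 clk=1 w0=1
t0.Δ2 w2=0 w3=1 w4=0 w7=0 w5=1 w8=0 w9=1 w6=0 w1=1 clk=1 w0=1
t1.Δ0 w2=0 w3=1 w4=0 w7=0 w5=1 w8=0 w9=1 w6=0 w1=1 clk=1 w0=1
t1.Δ1 w2=0 w3=1 w4=0 w7=0 w5=1 w8=0 w9=1 w6=0 w1=1 clk=0 w0=1
t2.Δ0 w2=0 w3=1 w4=0 w7=0 w5=1 w8=0 w9=1 w6=0 w1=1 clk=0 w0=1
t2.Δ1 w2=0 w3=1 w4=0 w7=0 w5=1 w8=0 w9=1 w6=0 w1=1 clk=1 w0=1
t2.Δ2 w2=0 w3=1 w4=0 w7=0 w5=1 w8=1 w9=1 w6=0 w1=1 clk=1 w0=1
t2.Δ3 w2=0 w3=0 w4=0 w7=0 w5=1 w8=1 w9=1 w6=0 w1=1 clk=1 w0=0
t2.Δ4 w2=0 w3=0 w4=0 w7=0 w5=1 w8=1 w9=0 w6=0 w1=0 clk=1 w0=0
t2.Δ5 w2=0 w3=1 w4=0 w7=0 w5=1 w8=1 w9=0 w6=0 w1=0 clk=1 w0=0
t2.Δ6 w2=0 w3=1 w4=0 w7=0 w5=1 w8=1 w9=1 w6=0 w1=0 clk=1 w0=0
t3.Δ0 w2=0 w3=1 w4=0 w7=0 w5=1 w8=1 w9=1 w6=0 w1=0 clk=1 w0=0
t3.Δ1 w2=0 w3=1 w4=1 w7=0 w5=1 w8=1 w9=1 w6=0 w1=0 clk=0 w0=0
t3.Δ2 w2=0 w3=1 w4=1 w7=0 w5=1 w8=1 w9=1 w6=0 w1=1 clk=0 w0=1
t3.Δ3 w2=0 w3=0 w4=1 w7=0 w5=1 w8=1 w9=1 w6=0 w1=1 clk=0 w0=1
t3.Δ4 w2=0 w3=0 w4=1 w7=0 w5=1 w8=1 w9=0 w6=0 w1=1 clk=0 w0=1
t4.Δ0 w2=0 w3=0 w4=1 w7=0 w5=1 w8=1 w9=0 w6=0 w1=1 clk=0 w0=1
t4.Δ1 w2=0 w3=0 w4=1 w7=0 w5=1 w8=1 w9=0 w6=0 w1=1 clk=1 w0=1

no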